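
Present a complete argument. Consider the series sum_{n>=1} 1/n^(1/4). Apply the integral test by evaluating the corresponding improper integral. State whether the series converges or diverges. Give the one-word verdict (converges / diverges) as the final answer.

Let f(x) = x^(-1/4). Then f is positive, continuous, and decreasing on [1, infinity), so the integral test applies.
Compute the improper integral int_{1}^infinity f(x) dx:
  antiderivative F(x) = 4*x^(3/4)/3.
  As x -> infinity, F(x) -> infinity (since p = 1/4 < 1).
  So the integral diverges. By the integral test, the series diverges.

diverges


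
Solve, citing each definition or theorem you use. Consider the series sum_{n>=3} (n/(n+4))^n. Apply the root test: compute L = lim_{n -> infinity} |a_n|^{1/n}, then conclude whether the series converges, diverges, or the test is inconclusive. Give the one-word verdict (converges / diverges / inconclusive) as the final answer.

Let a_n denote the general term. Form |a_n|^(1/n) and simplify:
|a_n|^(1/n) = n/(n + 4)
Take the limit as n -> infinity: L = 1.
Since L = 1, the root test is inconclusive. (In fact a_n = (n/(n+4))^n -> e^(-4) != 0, so the nth-term test shows divergence; but the root test itself gives no conclusion.)

inconclusive


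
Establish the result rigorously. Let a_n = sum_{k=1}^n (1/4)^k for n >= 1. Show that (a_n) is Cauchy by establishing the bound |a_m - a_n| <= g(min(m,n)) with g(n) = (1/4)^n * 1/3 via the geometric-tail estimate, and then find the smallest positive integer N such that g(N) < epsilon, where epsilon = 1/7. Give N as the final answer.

For m > n >= 1: |a_m - a_n| = sum_{k=n+1}^m (1/4)^k < sum_{k=n+1}^infinity (1/4)^k = (1/4)^(n+1) / (1 - 1/4) = (1/4)^n * (1/4) * (4/3) = (1/4)^n * 1/3.
So g(n) = (1/4)^n / 3. Since g(n) -> 0, (a_n) is Cauchy.
Now solve g(N) < 1/7: (1/4)^N / 3 < 1/7 <=> 4^N > 1 / (3 * 1/7) = 7/3.
Check powers of 4: 4^0 = 1 <= 7/3, 4^1 = 4 > 7/3.
So the smallest such N is 1. Check: g(1) = 1/(3 * 4) = 1/12 < 1/7.

1


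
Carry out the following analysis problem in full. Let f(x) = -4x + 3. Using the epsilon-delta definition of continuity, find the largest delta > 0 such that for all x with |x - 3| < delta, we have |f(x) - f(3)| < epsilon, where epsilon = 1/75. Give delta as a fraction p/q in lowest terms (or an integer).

We compute f(3) = -4*(3) + 3 = -9.
|f(x) - f(3)| = |-4x + 3 - (-9)| = |-4(x - 3)| = 4|x - 3|.
We need 4|x - 3| < 1/75, i.e. |x - 3| < 1/75 / 4 = 1/300.
So any delta <= 1/300 works. Conversely, if delta > 1/300, then x = 3 + 1/300 satisfies |x - 3| = 1/300 < delta but |f(x) - f(3)| = 4 * 1/300 = 1/75, which is not < 1/75; so no larger delta works.
Hence the largest such delta is 1/300.

1/300


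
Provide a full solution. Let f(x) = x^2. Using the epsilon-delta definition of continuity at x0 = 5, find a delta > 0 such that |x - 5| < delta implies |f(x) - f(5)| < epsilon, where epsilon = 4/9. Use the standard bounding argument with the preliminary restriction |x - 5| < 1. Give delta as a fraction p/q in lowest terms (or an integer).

Factor: |x^2 - (5)^2| = |x - 5| * |x + 5|.
Impose |x - 5| < 1 first. Then |x + 5| = |(x - 5) + 2*(5)| <= |x - 5| + 2*|5| < 1 + 10 = 11.
So |x^2 - (5)^2| < delta * 11.
We need delta * 11 <= 4/9, i.e. delta <= 4/9/11 = 4/99.
Since 4/99 < 1, this is tighter than 1; take delta = 4/99.
So delta = 4/99 works.

4/99


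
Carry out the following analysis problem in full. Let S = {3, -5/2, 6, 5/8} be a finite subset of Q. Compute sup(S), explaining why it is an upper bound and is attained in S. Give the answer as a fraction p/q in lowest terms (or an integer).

S is finite, so sup(S) = max(S).
Sorted decreasing:
6, 3, 5/8, -5/2
The extremum is 6.
For every x in S, x <= 6. And 6 is in S, so it is attained.
Therefore sup(S) = 6.

6


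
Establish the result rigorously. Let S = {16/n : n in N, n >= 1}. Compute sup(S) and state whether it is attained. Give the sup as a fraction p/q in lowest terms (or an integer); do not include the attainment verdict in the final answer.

Analysis:
- Values: 16, 8, 16/3, 4, ... strictly decreasing.
- The maximum is 16 (n=1); sup = 16 (attained).
- The set is bounded below by 0; 16/n -> 0 so 0 is the greatest lower bound.
- 0 is not in the set, so inf = 0 is not attained.
Conclusion: sup(S) = 16, attained in S.

16


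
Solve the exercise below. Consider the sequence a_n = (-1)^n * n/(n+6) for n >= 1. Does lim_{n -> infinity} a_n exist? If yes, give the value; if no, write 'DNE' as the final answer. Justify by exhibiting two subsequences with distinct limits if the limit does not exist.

Examine the behaviour of a_n along subsequences.
a_{2k} = 2k/(2k+6) -> 1. a_{2k+1} = -(2k+1)/(2k+7) -> -1.
Since these two subsequential limits are 1 and -1, distinct, the full sequence cannot converge (a convergent sequence has all subsequences tending to the same limit). So lim a_n does not exist.

DNE


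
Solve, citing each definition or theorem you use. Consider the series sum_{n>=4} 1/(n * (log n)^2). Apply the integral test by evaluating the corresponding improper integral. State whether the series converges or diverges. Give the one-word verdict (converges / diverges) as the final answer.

Let f(x) = 1/(x*log(x)^2). Then f is positive, continuous, and decreasing on [4, infinity), so the integral test applies.
Compute the improper integral int_{4}^infinity f(x) dx:
  antiderivative F(x) = -1/log(x).
  F(x) -> 0 as x -> infinity.  int = 0 - F(4) = 1/log(4) < infinity. By the integral test, the series converges.

converges


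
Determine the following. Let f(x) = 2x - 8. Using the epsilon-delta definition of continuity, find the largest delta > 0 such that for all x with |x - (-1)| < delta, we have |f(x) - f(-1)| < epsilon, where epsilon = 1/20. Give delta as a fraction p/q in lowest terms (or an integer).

We compute f(-1) = 2*(-1) - 8 = -10.
|f(x) - f(-1)| = |2x - 8 - (-10)| = |2(x - (-1))| = 2|x - (-1)|.
We need 2|x - (-1)| < 1/20, i.e. |x - (-1)| < 1/20 / 2 = 1/40.
So any delta <= 1/40 works. Conversely, if delta > 1/40, then x = -1 + 1/40 satisfies |x - (-1)| = 1/40 < delta but |f(x) - f(-1)| = 2 * 1/40 = 1/20, which is not < 1/20; so no larger delta works.
Hence the largest such delta is 1/40.

1/40


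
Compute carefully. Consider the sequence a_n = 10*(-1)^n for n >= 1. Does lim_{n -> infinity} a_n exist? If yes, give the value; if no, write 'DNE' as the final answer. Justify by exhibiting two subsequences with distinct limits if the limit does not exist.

Examine the behaviour of a_n along subsequences.
Even-n subsequence a_{2k} = 10 -> 10. Odd-n subsequence a_{2k+1} = -10 -> -10.
Since these two subsequential limits are 10 and -10, distinct, the full sequence cannot converge (a convergent sequence has all subsequences tending to the same limit). So lim a_n does not exist.

DNE


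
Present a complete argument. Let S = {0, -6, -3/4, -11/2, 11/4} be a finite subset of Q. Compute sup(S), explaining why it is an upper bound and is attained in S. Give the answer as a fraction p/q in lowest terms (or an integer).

S is finite, so sup(S) = max(S).
Sorted decreasing:
11/4, 0, -3/4, -11/2, -6
The extremum is 11/4.
For every x in S, x <= 11/4. And 11/4 is in S, so it is attained.
Therefore sup(S) = 11/4.

11/4


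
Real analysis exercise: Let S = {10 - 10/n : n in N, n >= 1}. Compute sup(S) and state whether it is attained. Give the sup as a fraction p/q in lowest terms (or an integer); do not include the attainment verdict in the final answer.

Analysis:
- Values: 0, 5, 20/3, 15/2, ... strictly increasing.
- Minimum is 0 (n=1); inf = 0 (attained).
- 10 - 10/n -> 10 from below; sup = 10, not attained.
Conclusion: sup(S) = 10, not attained in S.

10


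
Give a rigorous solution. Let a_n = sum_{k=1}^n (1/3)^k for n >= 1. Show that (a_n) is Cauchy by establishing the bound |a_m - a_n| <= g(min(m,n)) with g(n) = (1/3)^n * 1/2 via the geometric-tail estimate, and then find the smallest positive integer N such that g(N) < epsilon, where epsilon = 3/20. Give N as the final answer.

For m > n >= 1: |a_m - a_n| = sum_{k=n+1}^m (1/3)^k < sum_{k=n+1}^infinity (1/3)^k = (1/3)^(n+1) / (1 - 1/3) = (1/3)^n * (1/3) * (3/2) = (1/3)^n * 1/2.
So g(n) = (1/3)^n / 2. Since g(n) -> 0, (a_n) is Cauchy.
Now solve g(N) < 3/20: (1/3)^N / 2 < 3/20 <=> 3^N > 1 / (2 * 3/20) = 10/3.
Check powers of 3: 3^1 = 3 <= 10/3, 3^2 = 9 > 10/3.
So the smallest such N is 2. Check: g(2) = 1/(2 * 9) = 1/18 < 3/20.

2


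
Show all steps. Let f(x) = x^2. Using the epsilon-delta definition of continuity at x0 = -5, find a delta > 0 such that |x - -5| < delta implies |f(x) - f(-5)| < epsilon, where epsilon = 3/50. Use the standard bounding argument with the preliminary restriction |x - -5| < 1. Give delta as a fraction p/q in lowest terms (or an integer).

Factor: |x^2 - (-5)^2| = |x - -5| * |x + -5|.
Impose |x - -5| < 1 first. Then |x + -5| = |(x - -5) + 2*(-5)| <= |x - -5| + 2*|-5| < 1 + 10 = 11.
So |x^2 - (-5)^2| < delta * 11.
We need delta * 11 <= 3/50, i.e. delta <= 3/50/11 = 3/550.
Since 3/550 < 1, this is tighter than 1; take delta = 3/550.
So delta = 3/550 works.

3/550


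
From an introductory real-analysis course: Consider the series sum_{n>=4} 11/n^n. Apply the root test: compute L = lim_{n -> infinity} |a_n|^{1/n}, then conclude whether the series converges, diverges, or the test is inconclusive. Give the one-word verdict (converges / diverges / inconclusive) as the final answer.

Let a_n denote the general term. Form |a_n|^(1/n) and simplify:
|a_n|^(1/n) = 11^(1/n)/n
Take the limit as n -> infinity: L = 0.
Since L = 0 < 1, the root test implies convergence.

converges


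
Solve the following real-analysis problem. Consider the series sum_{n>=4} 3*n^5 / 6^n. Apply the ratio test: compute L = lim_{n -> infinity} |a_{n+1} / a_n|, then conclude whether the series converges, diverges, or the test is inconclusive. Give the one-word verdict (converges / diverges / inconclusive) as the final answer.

Let a_n denote the general term. Form the ratio a_{n+1}/a_n and simplify:
a_{n+1}/a_n = (n + 1)^5/(6*n^5)
Take the limit as n -> infinity: L = 1/6.
Since L = 1/6 < 1, the ratio test implies the series converges.

converges


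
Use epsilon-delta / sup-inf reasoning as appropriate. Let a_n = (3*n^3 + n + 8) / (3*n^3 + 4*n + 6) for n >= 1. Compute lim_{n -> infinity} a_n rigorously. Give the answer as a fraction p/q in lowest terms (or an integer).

Divide numerator and denominator by n^3, the highest power:
numerator / n^3 = 3 + n^(-2) + 8/n^3
denominator / n^3 = 3 + 4/n^2 + 6/n^3
As n -> infinity, all terms of the form c/n^k (k >= 1) tend to 0.
So numerator / n^3 -> 3 and denominator / n^3 -> 3.
Therefore lim a_n = 1.

1


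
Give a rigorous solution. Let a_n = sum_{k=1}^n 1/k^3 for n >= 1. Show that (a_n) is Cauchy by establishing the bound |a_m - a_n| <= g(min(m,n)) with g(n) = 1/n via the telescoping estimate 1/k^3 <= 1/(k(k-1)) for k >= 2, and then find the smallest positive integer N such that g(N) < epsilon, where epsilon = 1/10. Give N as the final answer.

For m > n >= 1: |a_m - a_n| = sum_{k=n+1}^m 1/k^3.
Use 1/k^3 <= 1/(k(k-1)) = 1/(k-1) - 1/k for k >= 2 (which holds since k^3 >= k^2 >= k(k-1) for k >= 2):
sum_{k=n+1}^m 1/k^3 <= sum_{k=n+1}^m (1/(k-1) - 1/k) = 1/n - 1/m <= 1/n.
By symmetry the same bound holds with n,m swapped, so |a_m - a_n| <= 1/min(m,n) = g(min(m,n)). Since g(n) -> 0, (a_n) is Cauchy.
Now solve g(N) < 1/10: 1/N < 1/10 <=> N > 1/(1/10) = 10.
The smallest integer strictly greater than 10 is N = 11.
Check: g(11) = 1/11 < 1/10; g(10) = 1/10 >= 1/10. So N = 11.

11


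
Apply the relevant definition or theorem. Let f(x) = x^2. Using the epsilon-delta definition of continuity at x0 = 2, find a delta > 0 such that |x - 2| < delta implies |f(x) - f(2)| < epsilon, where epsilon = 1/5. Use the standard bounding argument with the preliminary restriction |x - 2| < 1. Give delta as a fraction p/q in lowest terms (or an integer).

Factor: |x^2 - (2)^2| = |x - 2| * |x + 2|.
Impose |x - 2| < 1 first. Then |x + 2| = |(x - 2) + 2*(2)| <= |x - 2| + 2*|2| < 1 + 4 = 5.
So |x^2 - (2)^2| < delta * 5.
We need delta * 5 <= 1/5, i.e. delta <= 1/5/5 = 1/25.
Since 1/25 < 1, this is tighter than 1; take delta = 1/25.
So delta = 1/25 works.

1/25


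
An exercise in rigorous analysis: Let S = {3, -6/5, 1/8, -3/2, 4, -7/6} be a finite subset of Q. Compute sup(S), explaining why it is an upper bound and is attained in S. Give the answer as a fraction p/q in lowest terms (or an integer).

S is finite, so sup(S) = max(S).
Sorted decreasing:
4, 3, 1/8, -7/6, -6/5, -3/2
The extremum is 4.
For every x in S, x <= 4. And 4 is in S, so it is attained.
Therefore sup(S) = 4.

4


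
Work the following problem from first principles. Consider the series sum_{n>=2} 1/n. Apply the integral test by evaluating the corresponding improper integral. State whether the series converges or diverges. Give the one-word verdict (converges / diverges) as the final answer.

Let f(x) = 1/x. Then f is positive, continuous, and decreasing on [2, infinity), so the integral test applies.
Compute the improper integral int_{2}^infinity f(x) dx:
  antiderivative F(x) = log(x).
  As x -> infinity, log(x) -> infinity.
  So int = infinity - log(2) = infinity. By the integral test, the series diverges.

diverges


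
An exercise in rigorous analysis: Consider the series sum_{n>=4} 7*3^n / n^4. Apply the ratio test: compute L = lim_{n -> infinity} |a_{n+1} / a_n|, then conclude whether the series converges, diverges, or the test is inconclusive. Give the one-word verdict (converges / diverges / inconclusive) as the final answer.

Let a_n denote the general term. Form the ratio a_{n+1}/a_n and simplify:
a_{n+1}/a_n = 3*n^4/(n + 1)^4
Take the limit as n -> infinity: L = 3.
Since L = 3 > 1 (or L = infinity), the ratio test implies the series diverges.

diverges


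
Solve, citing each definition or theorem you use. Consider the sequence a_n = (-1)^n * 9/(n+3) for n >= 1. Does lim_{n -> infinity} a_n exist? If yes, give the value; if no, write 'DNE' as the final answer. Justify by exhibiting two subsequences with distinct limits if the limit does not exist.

Examine the behaviour of a_n along subsequences.
Even-n subsequence a_{2k} = 9/(2k+3) -> 0. Odd-n subsequence a_{2k+1} = -9/(2k+4) -> 0. Both tend to 0, which suggests the limit is 0; verify directly.
|a_n - 0| = 9/(n+3) < 9/n for every n >= 1.
Given epsilon > 0, choose a positive integer N > 9/epsilon. Then for all n >= N, |a_n| < 9/n <= 9/N < epsilon.
So by the definition of the limit, lim a_n exists and equals 0.

0


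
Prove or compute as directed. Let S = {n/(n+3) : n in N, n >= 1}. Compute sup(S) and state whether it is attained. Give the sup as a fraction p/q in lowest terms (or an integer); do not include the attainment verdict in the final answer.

Analysis:
- Values: 1/4, 2/5, 1/2, 4/7, ... strictly increasing.
- Minimum is 1/4 (n=1); inf = 1/4 (attained).
- n/(n+3) = 1 - 3/(n+3) -> 1 from below as n -> infinity, and never equals 1.
- So sup = 1 (not attained).
Conclusion: sup(S) = 1, not attained in S.

1


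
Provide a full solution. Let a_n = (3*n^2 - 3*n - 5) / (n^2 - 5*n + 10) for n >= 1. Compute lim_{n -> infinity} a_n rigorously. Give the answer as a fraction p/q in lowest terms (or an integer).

Divide numerator and denominator by n^2, the highest power:
numerator / n^2 = 3 - 3/n - 5/n^2
denominator / n^2 = 1 - 5/n + 10/n^2
As n -> infinity, all terms of the form c/n^k (k >= 1) tend to 0.
So numerator / n^2 -> 3 and denominator / n^2 -> 1.
Therefore lim a_n = 3.

3


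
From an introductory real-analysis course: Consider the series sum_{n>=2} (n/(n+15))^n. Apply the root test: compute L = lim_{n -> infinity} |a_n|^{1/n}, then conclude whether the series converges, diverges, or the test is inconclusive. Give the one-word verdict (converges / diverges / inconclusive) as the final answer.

Let a_n denote the general term. Form |a_n|^(1/n) and simplify:
|a_n|^(1/n) = n/(n + 15)
Take the limit as n -> infinity: L = 1.
Since L = 1, the root test is inconclusive. (In fact a_n = (n/(n+15))^n -> e^(-15) != 0, so the nth-term test shows divergence; but the root test itself gives no conclusion.)

inconclusive


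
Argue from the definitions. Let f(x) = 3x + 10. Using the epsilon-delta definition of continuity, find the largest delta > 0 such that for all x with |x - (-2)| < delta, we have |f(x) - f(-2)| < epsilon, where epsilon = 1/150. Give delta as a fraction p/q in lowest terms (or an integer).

We compute f(-2) = 3*(-2) + 10 = 4.
|f(x) - f(-2)| = |3x + 10 - (4)| = |3(x - (-2))| = 3|x - (-2)|.
We need 3|x - (-2)| < 1/150, i.e. |x - (-2)| < 1/150 / 3 = 1/450.
So any delta <= 1/450 works. Conversely, if delta > 1/450, then x = -2 + 1/450 satisfies |x - (-2)| = 1/450 < delta but |f(x) - f(-2)| = 3 * 1/450 = 1/150, which is not < 1/150; so no larger delta works.
Hence the largest such delta is 1/450.

1/450


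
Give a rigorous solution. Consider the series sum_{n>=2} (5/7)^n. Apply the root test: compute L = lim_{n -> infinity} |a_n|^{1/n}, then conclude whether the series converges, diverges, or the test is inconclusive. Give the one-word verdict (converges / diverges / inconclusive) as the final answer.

Let a_n denote the general term. Form |a_n|^(1/n) and simplify:
|a_n|^(1/n) = 5/7
Take the limit as n -> infinity: L = 5/7.
Since L = 5/7 < 1, the root test implies convergence.

converges


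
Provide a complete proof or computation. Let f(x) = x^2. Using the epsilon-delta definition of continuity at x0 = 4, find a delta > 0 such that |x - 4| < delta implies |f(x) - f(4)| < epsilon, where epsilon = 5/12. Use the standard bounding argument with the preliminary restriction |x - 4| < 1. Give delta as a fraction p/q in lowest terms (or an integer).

Factor: |x^2 - (4)^2| = |x - 4| * |x + 4|.
Impose |x - 4| < 1 first. Then |x + 4| = |(x - 4) + 2*(4)| <= |x - 4| + 2*|4| < 1 + 8 = 9.
So |x^2 - (4)^2| < delta * 9.
We need delta * 9 <= 5/12, i.e. delta <= 5/12/9 = 5/108.
Since 5/108 < 1, this is tighter than 1; take delta = 5/108.
So delta = 5/108 works.

5/108


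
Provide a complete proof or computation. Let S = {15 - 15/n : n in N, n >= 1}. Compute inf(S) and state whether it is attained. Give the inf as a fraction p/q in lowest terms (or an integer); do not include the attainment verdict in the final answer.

Analysis:
- Values: 0, 15/2, 10, 45/4, ... strictly increasing.
- Minimum is 0 (n=1); inf = 0 (attained).
- 15 - 15/n -> 15 from below; sup = 15, not attained.
Conclusion: inf(S) = 0, attained in S.

0


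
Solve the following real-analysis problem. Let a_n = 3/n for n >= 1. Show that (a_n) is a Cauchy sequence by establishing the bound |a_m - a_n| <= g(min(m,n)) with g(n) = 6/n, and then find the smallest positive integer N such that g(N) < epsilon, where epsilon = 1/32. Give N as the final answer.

For any m, n >= 1, by the triangle inequality:
|a_m - a_n| = |3/m - 3/n| <= 3*1/m + 3*1/n <= 6/min(m,n).
So g(n) = 6/n bounds the Cauchy difference. Since g(n) -> 0, (a_n) is Cauchy.
Now solve g(N) < 1/32: 6/N < 1/32 <=> N > 6 / (1/32) = 192.
The smallest integer strictly greater than 192 is N = 193.
Check: g(193) = 6/193 = 6/193 < 1/32; g(192) = 1/32 >= 1/32. So N = 193.

193


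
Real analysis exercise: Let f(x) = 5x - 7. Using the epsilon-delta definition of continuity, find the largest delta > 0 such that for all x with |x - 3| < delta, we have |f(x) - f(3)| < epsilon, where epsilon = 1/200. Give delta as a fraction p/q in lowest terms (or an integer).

We compute f(3) = 5*(3) - 7 = 8.
|f(x) - f(3)| = |5x - 7 - (8)| = |5(x - 3)| = 5|x - 3|.
We need 5|x - 3| < 1/200, i.e. |x - 3| < 1/200 / 5 = 1/1000.
So any delta <= 1/1000 works. Conversely, if delta > 1/1000, then x = 3 + 1/1000 satisfies |x - 3| = 1/1000 < delta but |f(x) - f(3)| = 5 * 1/1000 = 1/200, which is not < 1/200; so no larger delta works.
Hence the largest such delta is 1/1000.

1/1000


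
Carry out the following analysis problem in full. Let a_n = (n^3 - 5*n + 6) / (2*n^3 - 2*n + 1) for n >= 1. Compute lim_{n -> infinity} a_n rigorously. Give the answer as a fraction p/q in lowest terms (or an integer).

Divide numerator and denominator by n^3, the highest power:
numerator / n^3 = 1 - 5/n^2 + 6/n^3
denominator / n^3 = 2 - 2/n^2 + n^(-3)
As n -> infinity, all terms of the form c/n^k (k >= 1) tend to 0.
So numerator / n^3 -> 1 and denominator / n^3 -> 2.
Therefore lim a_n = 1/2.

1/2


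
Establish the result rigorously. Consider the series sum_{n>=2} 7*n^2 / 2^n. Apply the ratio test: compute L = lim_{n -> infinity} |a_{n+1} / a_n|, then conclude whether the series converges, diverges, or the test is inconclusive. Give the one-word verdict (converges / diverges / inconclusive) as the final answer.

Let a_n denote the general term. Form the ratio a_{n+1}/a_n and simplify:
a_{n+1}/a_n = (n + 1)^2/(2*n^2)
Take the limit as n -> infinity: L = 1/2.
Since L = 1/2 < 1, the ratio test implies the series converges.

converges


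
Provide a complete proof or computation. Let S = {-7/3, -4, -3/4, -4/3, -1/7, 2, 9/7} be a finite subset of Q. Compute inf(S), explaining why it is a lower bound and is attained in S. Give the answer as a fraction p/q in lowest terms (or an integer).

S is finite, so inf(S) = min(S).
Sorted increasing:
-4, -7/3, -4/3, -3/4, -1/7, 9/7, 2
The extremum is -4.
For every x in S, x >= -4. And -4 is in S, so it is attained.
Therefore inf(S) = -4.

-4


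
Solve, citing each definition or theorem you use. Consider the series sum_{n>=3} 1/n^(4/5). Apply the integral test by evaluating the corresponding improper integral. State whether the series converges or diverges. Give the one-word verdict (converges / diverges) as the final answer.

Let f(x) = x^(-4/5). Then f is positive, continuous, and decreasing on [3, infinity), so the integral test applies.
Compute the improper integral int_{3}^infinity f(x) dx:
  antiderivative F(x) = 5*x^(1/5).
  As x -> infinity, F(x) -> infinity (since p = 4/5 < 1).
  So the integral diverges. By the integral test, the series diverges.

diverges


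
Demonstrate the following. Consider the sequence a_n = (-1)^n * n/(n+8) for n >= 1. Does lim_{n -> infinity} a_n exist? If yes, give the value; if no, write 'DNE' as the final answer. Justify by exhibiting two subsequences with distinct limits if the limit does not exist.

Examine the behaviour of a_n along subsequences.
a_{2k} = 2k/(2k+8) -> 1. a_{2k+1} = -(2k+1)/(2k+9) -> -1.
Since these two subsequential limits are 1 and -1, distinct, the full sequence cannot converge (a convergent sequence has all subsequences tending to the same limit). So lim a_n does not exist.

DNE


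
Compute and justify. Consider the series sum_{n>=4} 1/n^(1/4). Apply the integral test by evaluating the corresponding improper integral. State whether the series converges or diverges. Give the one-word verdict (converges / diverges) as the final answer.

Let f(x) = x^(-1/4). Then f is positive, continuous, and decreasing on [4, infinity), so the integral test applies.
Compute the improper integral int_{4}^infinity f(x) dx:
  antiderivative F(x) = 4*x^(3/4)/3.
  As x -> infinity, F(x) -> infinity (since p = 1/4 < 1).
  So the integral diverges. By the integral test, the series diverges.

diverges


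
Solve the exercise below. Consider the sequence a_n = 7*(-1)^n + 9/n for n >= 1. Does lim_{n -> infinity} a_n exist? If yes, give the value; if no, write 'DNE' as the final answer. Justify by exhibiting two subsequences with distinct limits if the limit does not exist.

Examine the behaviour of a_n along subsequences.
a_{2k} = 7 + 9/(2k) -> 7. a_{2k+1} = -7 + 9/(2k+1) -> -7.
Since these two subsequential limits are 7 and -7, distinct, the full sequence cannot converge (a convergent sequence has all subsequences tending to the same limit). So lim a_n does not exist.

DNE


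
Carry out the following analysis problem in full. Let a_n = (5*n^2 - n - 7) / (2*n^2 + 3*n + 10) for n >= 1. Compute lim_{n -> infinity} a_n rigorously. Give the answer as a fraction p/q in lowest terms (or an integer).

Divide numerator and denominator by n^2, the highest power:
numerator / n^2 = 5 - 1/n - 7/n^2
denominator / n^2 = 2 + 3/n + 10/n^2
As n -> infinity, all terms of the form c/n^k (k >= 1) tend to 0.
So numerator / n^2 -> 5 and denominator / n^2 -> 2.
Therefore lim a_n = 5/2.

5/2


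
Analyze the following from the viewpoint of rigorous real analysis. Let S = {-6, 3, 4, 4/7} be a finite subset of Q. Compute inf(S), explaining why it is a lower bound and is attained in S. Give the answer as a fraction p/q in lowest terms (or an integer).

S is finite, so inf(S) = min(S).
Sorted increasing:
-6, 4/7, 3, 4
The extremum is -6.
For every x in S, x >= -6. And -6 is in S, so it is attained.
Therefore inf(S) = -6.

-6


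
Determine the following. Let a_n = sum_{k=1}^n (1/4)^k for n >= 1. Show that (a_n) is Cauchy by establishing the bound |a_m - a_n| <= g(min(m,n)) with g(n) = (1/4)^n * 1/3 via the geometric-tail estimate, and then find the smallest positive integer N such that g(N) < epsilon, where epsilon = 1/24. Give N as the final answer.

For m > n >= 1: |a_m - a_n| = sum_{k=n+1}^m (1/4)^k < sum_{k=n+1}^infinity (1/4)^k = (1/4)^(n+1) / (1 - 1/4) = (1/4)^n * (1/4) * (4/3) = (1/4)^n * 1/3.
So g(n) = (1/4)^n / 3. Since g(n) -> 0, (a_n) is Cauchy.
Now solve g(N) < 1/24: (1/4)^N / 3 < 1/24 <=> 4^N > 1 / (3 * 1/24) = 8.
Check powers of 4: 4^1 = 4 <= 8, 4^2 = 16 > 8.
So the smallest such N is 2. Check: g(2) = 1/(3 * 16) = 1/48 < 1/24.

2


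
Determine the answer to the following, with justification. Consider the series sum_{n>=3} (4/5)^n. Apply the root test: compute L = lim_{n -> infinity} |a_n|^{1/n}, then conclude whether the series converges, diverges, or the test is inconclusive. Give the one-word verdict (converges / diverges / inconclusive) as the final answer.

Let a_n denote the general term. Form |a_n|^(1/n) and simplify:
|a_n|^(1/n) = 4/5
Take the limit as n -> infinity: L = 4/5.
Since L = 4/5 < 1, the root test implies convergence.

converges


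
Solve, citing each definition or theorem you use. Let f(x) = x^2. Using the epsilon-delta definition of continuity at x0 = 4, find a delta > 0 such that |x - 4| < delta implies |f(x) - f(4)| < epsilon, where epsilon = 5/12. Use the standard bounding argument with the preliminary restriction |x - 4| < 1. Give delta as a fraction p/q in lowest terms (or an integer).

Factor: |x^2 - (4)^2| = |x - 4| * |x + 4|.
Impose |x - 4| < 1 first. Then |x + 4| = |(x - 4) + 2*(4)| <= |x - 4| + 2*|4| < 1 + 8 = 9.
So |x^2 - (4)^2| < delta * 9.
We need delta * 9 <= 5/12, i.e. delta <= 5/12/9 = 5/108.
Since 5/108 < 1, this is tighter than 1; take delta = 5/108.
So delta = 5/108 works.

5/108


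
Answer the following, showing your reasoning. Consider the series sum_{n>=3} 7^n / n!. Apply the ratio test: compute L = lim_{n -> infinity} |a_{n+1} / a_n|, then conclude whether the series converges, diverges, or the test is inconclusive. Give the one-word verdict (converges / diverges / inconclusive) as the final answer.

Let a_n denote the general term. Form the ratio a_{n+1}/a_n and simplify:
a_{n+1}/a_n = 7/(n + 1)
Take the limit as n -> infinity: L = 0.
Since L = 0 < 1, the ratio test implies the series converges.

converges


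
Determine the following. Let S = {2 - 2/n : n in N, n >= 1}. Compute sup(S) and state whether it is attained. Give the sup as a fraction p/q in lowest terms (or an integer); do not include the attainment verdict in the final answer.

Analysis:
- Values: 0, 1, 4/3, 3/2, ... strictly increasing.
- Minimum is 0 (n=1); inf = 0 (attained).
- 2 - 2/n -> 2 from below; sup = 2, not attained.
Conclusion: sup(S) = 2, not attained in S.

2


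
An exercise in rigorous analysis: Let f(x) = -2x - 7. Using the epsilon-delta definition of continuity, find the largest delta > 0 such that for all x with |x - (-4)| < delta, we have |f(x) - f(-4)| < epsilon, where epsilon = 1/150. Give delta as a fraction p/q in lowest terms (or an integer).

We compute f(-4) = -2*(-4) - 7 = 1.
|f(x) - f(-4)| = |-2x - 7 - (1)| = |-2(x - (-4))| = 2|x - (-4)|.
We need 2|x - (-4)| < 1/150, i.e. |x - (-4)| < 1/150 / 2 = 1/300.
So any delta <= 1/300 works. Conversely, if delta > 1/300, then x = -4 + 1/300 satisfies |x - (-4)| = 1/300 < delta but |f(x) - f(-4)| = 2 * 1/300 = 1/150, which is not < 1/150; so no larger delta works.
Hence the largest such delta is 1/300.

1/300


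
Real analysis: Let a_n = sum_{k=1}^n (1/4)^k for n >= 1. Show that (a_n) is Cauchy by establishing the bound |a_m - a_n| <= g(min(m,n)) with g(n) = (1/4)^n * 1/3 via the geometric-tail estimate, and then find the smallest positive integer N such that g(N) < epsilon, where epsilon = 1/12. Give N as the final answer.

For m > n >= 1: |a_m - a_n| = sum_{k=n+1}^m (1/4)^k < sum_{k=n+1}^infinity (1/4)^k = (1/4)^(n+1) / (1 - 1/4) = (1/4)^n * (1/4) * (4/3) = (1/4)^n * 1/3.
So g(n) = (1/4)^n / 3. Since g(n) -> 0, (a_n) is Cauchy.
Now solve g(N) < 1/12: (1/4)^N / 3 < 1/12 <=> 4^N > 1 / (3 * 1/12) = 4.
Check powers of 4: 4^1 = 4 <= 4, 4^2 = 16 > 4.
So the smallest such N is 2. Check: g(2) = 1/(3 * 16) = 1/48 < 1/12.

2


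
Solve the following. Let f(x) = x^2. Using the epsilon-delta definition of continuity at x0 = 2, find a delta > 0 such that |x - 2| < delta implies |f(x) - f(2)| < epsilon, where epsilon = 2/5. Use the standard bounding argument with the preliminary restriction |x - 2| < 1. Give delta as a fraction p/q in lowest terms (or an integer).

Factor: |x^2 - (2)^2| = |x - 2| * |x + 2|.
Impose |x - 2| < 1 first. Then |x + 2| = |(x - 2) + 2*(2)| <= |x - 2| + 2*|2| < 1 + 4 = 5.
So |x^2 - (2)^2| < delta * 5.
We need delta * 5 <= 2/5, i.e. delta <= 2/5/5 = 2/25.
Since 2/25 < 1, this is tighter than 1; take delta = 2/25.
So delta = 2/25 works.

2/25


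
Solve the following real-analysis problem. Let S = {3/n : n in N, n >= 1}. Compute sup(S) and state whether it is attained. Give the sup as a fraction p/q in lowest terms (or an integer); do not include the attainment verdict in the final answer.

Analysis:
- Values: 3, 3/2, 1, 3/4, ... strictly decreasing.
- The maximum is 3 (n=1); sup = 3 (attained).
- The set is bounded below by 0; 3/n -> 0 so 0 is the greatest lower bound.
- 0 is not in the set, so inf = 0 is not attained.
Conclusion: sup(S) = 3, attained in S.

3


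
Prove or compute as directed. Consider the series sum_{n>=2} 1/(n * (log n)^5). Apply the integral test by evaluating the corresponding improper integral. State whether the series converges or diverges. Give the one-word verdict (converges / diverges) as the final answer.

Let f(x) = 1/(x*log(x)^5). Then f is positive, continuous, and decreasing on [2, infinity), so the integral test applies.
Compute the improper integral int_{2}^infinity f(x) dx:
  antiderivative F(x) = -1/(4*log(x)^4).
  F(x) -> 0 as x -> infinity.  int = 0 - F(2) = 1/(4*log(2)^4) < infinity. By the integral test, the series converges.

converges


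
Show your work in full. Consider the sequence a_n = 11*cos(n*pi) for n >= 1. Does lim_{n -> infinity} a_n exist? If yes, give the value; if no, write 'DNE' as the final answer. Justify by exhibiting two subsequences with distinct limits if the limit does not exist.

Examine the behaviour of a_n along subsequences.
cos(n*pi) = (-1)^n, so a_n = 11*(-1)^n. a_{2k} = 11 -> 11. a_{2k+1} = -11 -> -11.
Since these two subsequential limits are 11 and -11, distinct, the full sequence cannot converge (a convergent sequence has all subsequences tending to the same limit). So lim a_n does not exist.

DNE


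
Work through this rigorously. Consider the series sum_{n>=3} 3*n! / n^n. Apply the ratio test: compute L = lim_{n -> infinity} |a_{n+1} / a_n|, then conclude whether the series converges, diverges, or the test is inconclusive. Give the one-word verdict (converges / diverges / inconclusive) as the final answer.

Let a_n denote the general term. Form the ratio a_{n+1}/a_n and simplify:
a_{n+1}/a_n = (n/(n + 1))^n
Take the limit as n -> infinity: L = exp(-1).
Since L = exp(-1) < 1, the ratio test implies the series converges.

converges


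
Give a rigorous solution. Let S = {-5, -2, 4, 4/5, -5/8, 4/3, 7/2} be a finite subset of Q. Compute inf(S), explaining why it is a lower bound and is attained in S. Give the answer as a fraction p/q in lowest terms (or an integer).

S is finite, so inf(S) = min(S).
Sorted increasing:
-5, -2, -5/8, 4/5, 4/3, 7/2, 4
The extremum is -5.
For every x in S, x >= -5. And -5 is in S, so it is attained.
Therefore inf(S) = -5.

-5


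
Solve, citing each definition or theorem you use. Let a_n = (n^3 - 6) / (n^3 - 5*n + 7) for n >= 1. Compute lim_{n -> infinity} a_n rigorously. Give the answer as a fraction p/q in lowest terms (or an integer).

Divide numerator and denominator by n^3, the highest power:
numerator / n^3 = 1 - 6/n^3
denominator / n^3 = 1 - 5/n^2 + 7/n^3
As n -> infinity, all terms of the form c/n^k (k >= 1) tend to 0.
So numerator / n^3 -> 1 and denominator / n^3 -> 1.
Therefore lim a_n = 1.

1


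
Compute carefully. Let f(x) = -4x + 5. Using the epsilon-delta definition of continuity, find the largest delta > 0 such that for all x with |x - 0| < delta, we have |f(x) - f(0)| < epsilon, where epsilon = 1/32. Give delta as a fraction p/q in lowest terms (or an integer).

We compute f(0) = -4*(0) + 5 = 5.
|f(x) - f(0)| = |-4x + 5 - (5)| = |-4(x - 0)| = 4|x - 0|.
We need 4|x - 0| < 1/32, i.e. |x - 0| < 1/32 / 4 = 1/128.
So any delta <= 1/128 works. Conversely, if delta > 1/128, then x = 0 + 1/128 satisfies |x - 0| = 1/128 < delta but |f(x) - f(0)| = 4 * 1/128 = 1/32, which is not < 1/32; so no larger delta works.
Hence the largest such delta is 1/128.

1/128


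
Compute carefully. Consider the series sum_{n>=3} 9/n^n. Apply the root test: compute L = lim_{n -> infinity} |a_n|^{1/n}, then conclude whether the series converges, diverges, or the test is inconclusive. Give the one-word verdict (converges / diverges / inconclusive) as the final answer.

Let a_n denote the general term. Form |a_n|^(1/n) and simplify:
|a_n|^(1/n) = 3^(2/n)/n
Take the limit as n -> infinity: L = 0.
Since L = 0 < 1, the root test implies convergence.

converges


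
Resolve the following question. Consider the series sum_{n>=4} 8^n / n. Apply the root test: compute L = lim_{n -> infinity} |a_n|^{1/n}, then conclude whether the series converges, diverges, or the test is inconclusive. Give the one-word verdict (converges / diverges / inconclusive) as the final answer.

Let a_n denote the general term. Form |a_n|^(1/n) and simplify:
|a_n|^(1/n) = 8/n^(1/n)
Take the limit as n -> infinity: L = 8.
Since L = 8 > 1, the root test implies divergence.

diverges


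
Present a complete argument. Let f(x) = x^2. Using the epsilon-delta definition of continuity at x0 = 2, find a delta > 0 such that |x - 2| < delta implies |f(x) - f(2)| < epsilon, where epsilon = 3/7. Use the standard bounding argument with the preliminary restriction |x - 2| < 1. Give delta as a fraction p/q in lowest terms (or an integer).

Factor: |x^2 - (2)^2| = |x - 2| * |x + 2|.
Impose |x - 2| < 1 first. Then |x + 2| = |(x - 2) + 2*(2)| <= |x - 2| + 2*|2| < 1 + 4 = 5.
So |x^2 - (2)^2| < delta * 5.
We need delta * 5 <= 3/7, i.e. delta <= 3/7/5 = 3/35.
Since 3/35 < 1, this is tighter than 1; take delta = 3/35.
So delta = 3/35 works.

3/35


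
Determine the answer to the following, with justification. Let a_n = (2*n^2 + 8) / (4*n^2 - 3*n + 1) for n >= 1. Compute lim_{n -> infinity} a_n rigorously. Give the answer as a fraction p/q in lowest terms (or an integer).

Divide numerator and denominator by n^2, the highest power:
numerator / n^2 = 2 + 8/n^2
denominator / n^2 = 4 - 3/n + n^(-2)
As n -> infinity, all terms of the form c/n^k (k >= 1) tend to 0.
So numerator / n^2 -> 2 and denominator / n^2 -> 4.
Therefore lim a_n = 1/2.

1/2


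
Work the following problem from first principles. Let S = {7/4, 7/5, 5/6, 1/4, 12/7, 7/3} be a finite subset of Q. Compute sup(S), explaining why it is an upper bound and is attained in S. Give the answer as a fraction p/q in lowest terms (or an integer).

S is finite, so sup(S) = max(S).
Sorted decreasing:
7/3, 7/4, 12/7, 7/5, 5/6, 1/4
The extremum is 7/3.
For every x in S, x <= 7/3. And 7/3 is in S, so it is attained.
Therefore sup(S) = 7/3.

7/3


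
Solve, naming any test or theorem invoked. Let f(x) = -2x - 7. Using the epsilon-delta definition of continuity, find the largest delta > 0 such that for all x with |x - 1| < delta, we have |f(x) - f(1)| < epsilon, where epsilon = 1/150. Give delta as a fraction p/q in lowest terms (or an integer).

We compute f(1) = -2*(1) - 7 = -9.
|f(x) - f(1)| = |-2x - 7 - (-9)| = |-2(x - 1)| = 2|x - 1|.
We need 2|x - 1| < 1/150, i.e. |x - 1| < 1/150 / 2 = 1/300.
So any delta <= 1/300 works. Conversely, if delta > 1/300, then x = 1 + 1/300 satisfies |x - 1| = 1/300 < delta but |f(x) - f(1)| = 2 * 1/300 = 1/150, which is not < 1/150; so no larger delta works.
Hence the largest such delta is 1/300.

1/300


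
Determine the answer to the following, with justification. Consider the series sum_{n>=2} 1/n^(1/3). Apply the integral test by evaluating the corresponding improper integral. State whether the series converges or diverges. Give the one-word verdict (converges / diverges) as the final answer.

Let f(x) = x^(-1/3). Then f is positive, continuous, and decreasing on [2, infinity), so the integral test applies.
Compute the improper integral int_{2}^infinity f(x) dx:
  antiderivative F(x) = 3*x^(2/3)/2.
  As x -> infinity, F(x) -> infinity (since p = 1/3 < 1).
  So the integral diverges. By the integral test, the series diverges.

diverges


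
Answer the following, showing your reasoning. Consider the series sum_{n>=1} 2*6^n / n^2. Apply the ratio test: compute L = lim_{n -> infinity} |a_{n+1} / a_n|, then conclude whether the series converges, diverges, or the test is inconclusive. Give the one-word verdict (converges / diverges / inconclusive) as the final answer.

Let a_n denote the general term. Form the ratio a_{n+1}/a_n and simplify:
a_{n+1}/a_n = 6*n^2/(n + 1)^2
Take the limit as n -> infinity: L = 6.
Since L = 6 > 1 (or L = infinity), the ratio test implies the series diverges.

diverges


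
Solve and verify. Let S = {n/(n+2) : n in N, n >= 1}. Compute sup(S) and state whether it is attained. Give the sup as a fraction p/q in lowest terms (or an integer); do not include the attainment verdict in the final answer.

Analysis:
- Values: 1/3, 1/2, 3/5, 2/3, ... strictly increasing.
- Minimum is 1/3 (n=1); inf = 1/3 (attained).
- n/(n+2) = 1 - 2/(n+2) -> 1 from below as n -> infinity, and never equals 1.
- So sup = 1 (not attained).
Conclusion: sup(S) = 1, not attained in S.

1


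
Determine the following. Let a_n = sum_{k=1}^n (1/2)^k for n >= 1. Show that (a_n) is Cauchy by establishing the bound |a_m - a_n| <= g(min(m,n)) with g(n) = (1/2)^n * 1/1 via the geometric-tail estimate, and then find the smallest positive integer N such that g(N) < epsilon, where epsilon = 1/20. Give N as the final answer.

For m > n >= 1: |a_m - a_n| = sum_{k=n+1}^m (1/2)^k < sum_{k=n+1}^infinity (1/2)^k = (1/2)^(n+1) / (1 - 1/2) = (1/2)^n * (1/2) * (2/1) = (1/2)^n * 1/1.
So g(n) = (1/2)^n / 1. Since g(n) -> 0, (a_n) is Cauchy.
Now solve g(N) < 1/20: (1/2)^N / 1 < 1/20 <=> 2^N > 1 / (1 * 1/20) = 20.
Check powers of 2: 2^4 = 16 <= 20, 2^5 = 32 > 20.
So the smallest such N is 5. Check: g(5) = 1/(1 * 32) = 1/32 < 1/20.

5


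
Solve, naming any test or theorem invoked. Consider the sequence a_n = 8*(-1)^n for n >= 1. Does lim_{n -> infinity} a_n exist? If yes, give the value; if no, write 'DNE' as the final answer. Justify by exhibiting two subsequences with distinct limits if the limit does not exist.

Examine the behaviour of a_n along subsequences.
Even-n subsequence a_{2k} = 8 -> 8. Odd-n subsequence a_{2k+1} = -8 -> -8.
Since these two subsequential limits are 8 and -8, distinct, the full sequence cannot converge (a convergent sequence has all subsequences tending to the same limit). So lim a_n does not exist.

DNE


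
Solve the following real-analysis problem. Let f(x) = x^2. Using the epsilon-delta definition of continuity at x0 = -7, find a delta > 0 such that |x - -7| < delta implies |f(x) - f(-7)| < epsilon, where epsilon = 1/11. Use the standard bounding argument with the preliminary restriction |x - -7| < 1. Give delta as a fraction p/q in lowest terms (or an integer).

Factor: |x^2 - (-7)^2| = |x - -7| * |x + -7|.
Impose |x - -7| < 1 first. Then |x + -7| = |(x - -7) + 2*(-7)| <= |x - -7| + 2*|-7| < 1 + 14 = 15.
So |x^2 - (-7)^2| < delta * 15.
We need delta * 15 <= 1/11, i.e. delta <= 1/11/15 = 1/165.
Since 1/165 < 1, this is tighter than 1; take delta = 1/165.
So delta = 1/165 works.

1/165
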